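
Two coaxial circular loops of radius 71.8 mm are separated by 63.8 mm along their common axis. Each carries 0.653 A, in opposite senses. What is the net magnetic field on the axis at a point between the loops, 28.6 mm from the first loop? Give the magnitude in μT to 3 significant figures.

Each loop contributes B = μ₀IR²/[2(R²+z²)^(3/2)] on the axis, with z measured from that loop.
Loop 1 (z = 0.0286 m): B₁ = 4.58×10⁻⁶ T. Loop 2 (z = 0.0352 m): B₂ = 4.14×10⁻⁶ T.
The fields oppose: B = |B₁ − B₂| = 4.45×10⁻⁷ T.

B ≈ 0.445 μT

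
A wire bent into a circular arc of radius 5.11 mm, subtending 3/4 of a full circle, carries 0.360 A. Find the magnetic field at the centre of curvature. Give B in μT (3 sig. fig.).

The Biot–Savart field of a circular arc at its centre is B = μ₀Iφ/(4πR), with φ = 4.712 rad.
B = (4π×10⁻⁷ × 0.360 × 4.712) / (4π × 0.00511) = 3.32×10⁻⁵ T.

B ≈ 33.2 μT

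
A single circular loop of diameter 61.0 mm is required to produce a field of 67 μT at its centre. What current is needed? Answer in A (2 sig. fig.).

At the centre of a circular loop B = μ₀I/(2R), so I = 2RB/μ₀.
With R = 0.0305 m, I = 2 × 0.0305 × 6.70×10⁻⁵ / (4π×10⁻⁷) = 3.25 A.

I ≈ 3.3 A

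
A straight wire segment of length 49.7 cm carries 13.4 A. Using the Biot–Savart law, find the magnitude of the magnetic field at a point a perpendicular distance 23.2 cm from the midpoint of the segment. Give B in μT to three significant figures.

B ≈ 8.44 μT

For a finite straight segment, B = (μ₀I/4πd)(sinθ₁ + sinθ₂), where θ₁, θ₂ are the angles from the perpendicular to each end.
The perpendicular from the point meets the wire at its midpoint, so each end is L/2 = 0.2485 m away along the wire.
sinθ₁ = 0.2485/√(0.2485²+0.232²) = 0.7310; sinθ₂ = 0.2485/√(0.2485²+0.232²) = 0.7310.
B = (4π×10⁻⁷ × 13.4) / (4π × 0.232) × (0.7310 + 0.7310) = 8.44×10⁻⁶ T.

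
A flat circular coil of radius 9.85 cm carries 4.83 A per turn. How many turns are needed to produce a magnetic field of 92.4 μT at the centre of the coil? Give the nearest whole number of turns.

For an N-turn coil, B = Nμ₀I/(2R). A single turn gives B₁ = 3.08×10⁻⁵ T with R = 0.0985 m.
N = B/B₁ = 9.24×10⁻⁵ / 3.08×10⁻⁵ = 3.00.

N = 3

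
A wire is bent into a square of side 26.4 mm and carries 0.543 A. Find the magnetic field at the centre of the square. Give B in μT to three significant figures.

Each side is a finite straight segment at perpendicular distance d = a/(2 tan(π/4)) = 0.0132 m from the centre, with end-angles ±π/4.
One side contributes B₁ = (μ₀I/4πd)·2 sin(π/4) = 5.82×10⁻⁶ T.
All 4 sides add in the same direction: B = 4 × 5.82×10⁻⁶ = 2.33×10⁻⁵ T.

B ≈ 23.3 μT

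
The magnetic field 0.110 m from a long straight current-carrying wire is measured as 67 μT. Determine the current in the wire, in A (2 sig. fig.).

For a long straight wire B = μ₀I/(2πd), so I = 2πdB/μ₀.
I = 2π × 0.11 × 6.70×10⁻⁵ / (4π×10⁻⁷) = 36.8 A.

I ≈ 37 A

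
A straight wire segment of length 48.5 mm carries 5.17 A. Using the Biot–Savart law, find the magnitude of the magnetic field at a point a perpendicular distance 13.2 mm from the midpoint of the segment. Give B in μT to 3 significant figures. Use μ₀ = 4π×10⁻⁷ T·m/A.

For a finite straight segment, B = (μ₀I/4πd)(sinθ₁ + sinθ₂), where θ₁, θ₂ are the angles from the perpendicular to each end.
The perpendicular from the point meets the wire at its midpoint, so each end is L/2 = 0.02425 m away along the wire.
sinθ₁ = 0.02425/√(0.02425²+0.0132²) = 0.8783; sinθ₂ = 0.02425/√(0.02425²+0.0132²) = 0.8783.
B = (4π×10⁻⁷ × 5.17) / (4π × 0.0132) × (0.8783 + 0.8783) = 6.88×10⁻⁵ T.

B ≈ 68.8 μT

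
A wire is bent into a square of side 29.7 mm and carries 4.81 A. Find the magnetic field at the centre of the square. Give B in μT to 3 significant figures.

Each side is a finite straight segment at perpendicular distance d = a/(2 tan(π/4)) = 0.01485 m from the centre, with end-angles ±π/4.
One side contributes B₁ = (μ₀I/4πd)·2 sin(π/4) = 4.58×10⁻⁵ T.
All 4 sides add in the same direction: B = 4 × 4.58×10⁻⁵ = 1.83×10⁻⁴ T.

B ≈ 183 μT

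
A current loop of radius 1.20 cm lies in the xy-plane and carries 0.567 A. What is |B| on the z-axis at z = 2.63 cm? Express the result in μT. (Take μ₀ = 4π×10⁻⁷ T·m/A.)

B ≈ 2.12 μT

On the axis of a circular loop, B = μ₀IR² / [2(R²+z²)^(3/2)].
R² + z² = (0.012)² + (0.0263)² = 0.0008357 m², and (R²+z²)^(3/2) = 2.42×10⁻⁵ m³.
B = (4π×10⁻⁷ × 0.567 × 0.000144) / (2 × 2.42×10⁻⁵) = 2.12×10⁻⁶ T.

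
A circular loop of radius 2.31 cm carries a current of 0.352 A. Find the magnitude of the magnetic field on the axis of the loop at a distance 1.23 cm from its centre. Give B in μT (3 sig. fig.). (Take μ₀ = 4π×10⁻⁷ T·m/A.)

B ≈ 6.58 μT

On the axis of a circular loop, B = μ₀IR² / [2(R²+z²)^(3/2)].
R² + z² = (0.0231)² + (0.0123)² = 0.0006849 m², and (R²+z²)^(3/2) = 1.79×10⁻⁵ m³.
B = (4π×10⁻⁷ × 0.352 × 0.0005336) / (2 × 1.79×10⁻⁵) = 6.58×10⁻⁶ T.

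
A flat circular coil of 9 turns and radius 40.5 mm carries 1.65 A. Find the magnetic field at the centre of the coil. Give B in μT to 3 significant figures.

For an N-turn flat coil, B = Nμ₀I/(2R) with R = 0.0405 m.
B = 9 × 2.56×10⁻⁵ T = 2.30×10⁻⁴ T.

B ≈ 230 μT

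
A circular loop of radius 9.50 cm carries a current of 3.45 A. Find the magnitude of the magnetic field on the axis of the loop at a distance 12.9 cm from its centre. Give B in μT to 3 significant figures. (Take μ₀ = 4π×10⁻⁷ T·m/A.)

B ≈ 4.76 μT

On the axis of a circular loop, B = μ₀IR² / [2(R²+z²)^(3/2)].
R² + z² = (0.095)² + (0.129)² = 0.02567 m², and (R²+z²)^(3/2) = 4.11×10⁻³ m³.
B = (4π×10⁻⁷ × 3.45 × 0.009025) / (2 × 4.11×10⁻³) = 4.76×10⁻⁶ T.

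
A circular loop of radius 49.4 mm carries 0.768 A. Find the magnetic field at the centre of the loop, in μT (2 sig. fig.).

B ≈ 9.8 μT

At the centre of a circular loop the Biot–Savart law gives B = μ₀I/(2R).
B = (4π×10⁻⁷ × 0.768) / (2 × 0.0494) = 9.77×10⁻⁶ T.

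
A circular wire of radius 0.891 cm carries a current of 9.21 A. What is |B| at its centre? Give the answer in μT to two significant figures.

At the centre of a circular loop the Biot–Savart law gives B = μ₀I/(2R).
B = (4π×10⁻⁷ × 9.21) / (2 × 0.00891) = 6.49×10⁻⁴ T.

B ≈ 650 μT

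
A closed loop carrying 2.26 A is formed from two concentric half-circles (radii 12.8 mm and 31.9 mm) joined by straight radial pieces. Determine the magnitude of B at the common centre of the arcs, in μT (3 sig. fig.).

B ≈ 33.2 μT

The radial connectors point toward the centre, so dl × r̂ = 0 and they contribute nothing.
Each semicircle gives μ₀I/(4R): inner arc 5.55×10⁻⁵ T, outer arc 2.23×10⁻⁵ T.
The two arcs carry current in opposite angular senses, so their fields oppose: B = |5.55×10⁻⁵ − 2.23×10⁻⁵| = 3.32×10⁻⁵ T.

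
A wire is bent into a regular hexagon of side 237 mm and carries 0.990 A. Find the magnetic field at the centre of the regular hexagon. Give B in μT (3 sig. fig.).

Each side is a finite straight segment at perpendicular distance d = a/(2 tan(π/6)) = 0.2052 m from the centre, with end-angles ±π/6.
One side contributes B₁ = (μ₀I/4πd)·2 sin(π/6) = 4.82×10⁻⁷ T.
All 6 sides add in the same direction: B = 6 × 4.82×10⁻⁷ = 2.89×10⁻⁶ T.

B ≈ 2.89 μT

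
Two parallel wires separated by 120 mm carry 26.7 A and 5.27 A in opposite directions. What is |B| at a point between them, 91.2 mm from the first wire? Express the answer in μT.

B ≈ 95.1 μT

Each long wire gives B = μ₀I/(2πd). Distances are d₁ = 0.0912 m and d₂ = 0.0288 m.
B₁ = 5.86×10⁻⁵ T, B₂ = 3.66×10⁻⁵ T.
Between antiparallel currents both contributions point the same way, so they add. B = B₁ + B₂ = 5.86×10⁻⁵ + 3.66×10⁻⁵ = 9.51×10⁻⁵ T.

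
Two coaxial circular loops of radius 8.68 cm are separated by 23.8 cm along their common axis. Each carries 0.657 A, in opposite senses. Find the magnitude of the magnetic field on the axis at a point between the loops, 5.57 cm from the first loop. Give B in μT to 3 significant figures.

Each loop contributes B = μ₀IR²/[2(R²+z²)^(3/2)] on the axis, with z measured from that loop.
Loop 1 (z = 0.0557 m): B₁ = 2.84×10⁻⁶ T. Loop 2 (z = 0.1823 m): B₂ = 3.78×10⁻⁷ T.
The fields oppose: B = |B₁ − B₂| = 2.46×10⁻⁶ T.

B ≈ 2.46 μT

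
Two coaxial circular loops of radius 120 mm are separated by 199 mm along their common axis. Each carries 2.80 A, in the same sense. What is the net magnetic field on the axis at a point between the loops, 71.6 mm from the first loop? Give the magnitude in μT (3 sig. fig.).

B ≈ 14.0 μT

Each loop contributes B = μ₀IR²/[2(R²+z²)^(3/2)] on the axis, with z measured from that loop.
Loop 1 (z = 0.0716 m): B₁ = 9.28×10⁻⁶ T. Loop 2 (z = 0.1274 m): B₂ = 4.73×10⁻⁶ T.
The fields add: B = B₁ + B₂ = 1.40×10⁻⁵ T.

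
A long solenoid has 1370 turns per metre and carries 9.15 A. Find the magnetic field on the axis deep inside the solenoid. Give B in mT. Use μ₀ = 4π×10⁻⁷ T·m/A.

B ≈ 15.8 mT

Inside a long solenoid, B = μ₀nI with n = 1370 turns/m.
B = 4π×10⁻⁷ × 1370 × 9.15 = 1.58×10⁻² T.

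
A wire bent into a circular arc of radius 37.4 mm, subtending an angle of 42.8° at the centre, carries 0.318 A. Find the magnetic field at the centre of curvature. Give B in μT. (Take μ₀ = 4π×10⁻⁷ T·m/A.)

B ≈ 0.635 μT

The Biot–Savart field of a circular arc at its centre is B = μ₀Iφ/(4πR), with φ = 0.747 rad.
B = (4π×10⁻⁷ × 0.318 × 0.747) / (4π × 0.0374) = 6.35×10⁻⁷ T.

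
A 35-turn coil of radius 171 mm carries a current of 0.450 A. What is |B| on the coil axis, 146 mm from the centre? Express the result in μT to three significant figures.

For an N-turn flat coil, B = Nμ₀IR²/[2(R²+z²)^(3/2)] with R = 0.171 m, z = 0.146 m.
B = 35 × 7.27×10⁻⁷ T = 2.55×10⁻⁵ T.

B ≈ 25.5 μT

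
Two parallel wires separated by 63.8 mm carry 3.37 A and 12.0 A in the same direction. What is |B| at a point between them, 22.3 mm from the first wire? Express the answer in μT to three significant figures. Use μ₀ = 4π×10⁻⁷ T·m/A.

Each long wire gives B = μ₀I/(2πd). Distances are d₁ = 0.0223 m and d₂ = 0.0415 m.
B₁ = 3.02×10⁻⁵ T, B₂ = 5.78×10⁻⁵ T.
Between parallel currents the two contributions point in opposite directions, so they subtract. B = |B₁ − B₂| = |3.02×10⁻⁵ − 5.78×10⁻⁵| = 2.76×10⁻⁵ T.

B ≈ 27.6 μT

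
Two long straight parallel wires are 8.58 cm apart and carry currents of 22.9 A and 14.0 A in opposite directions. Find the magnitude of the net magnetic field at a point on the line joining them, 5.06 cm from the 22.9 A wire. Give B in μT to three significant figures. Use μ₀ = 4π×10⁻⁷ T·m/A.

Each long wire gives B = μ₀I/(2πd). Distances are d₁ = 0.0506 m and d₂ = 0.0352 m.
B₁ = 9.05×10⁻⁵ T, B₂ = 7.95×10⁻⁵ T.
Between antiparallel currents both contributions point the same way, so they add. B = B₁ + B₂ = 9.05×10⁻⁵ + 7.95×10⁻⁵ = 1.70×10⁻⁴ T.

B ≈ 170 μT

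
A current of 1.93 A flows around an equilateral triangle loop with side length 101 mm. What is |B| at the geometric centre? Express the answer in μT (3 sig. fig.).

B ≈ 34.4 μT

Each side is a finite straight segment at perpendicular distance d = a/(2 tan(π/3)) = 0.02916 m from the centre, with end-angles ±π/3.
One side contributes B₁ = (μ₀I/4πd)·2 sin(π/3) = 1.15×10⁻⁵ T.
All 3 sides add in the same direction: B = 3 × 1.15×10⁻⁵ = 3.44×10⁻⁵ T.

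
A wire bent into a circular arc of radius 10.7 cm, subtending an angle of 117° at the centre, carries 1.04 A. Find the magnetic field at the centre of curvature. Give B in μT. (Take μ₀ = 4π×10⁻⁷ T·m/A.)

The Biot–Savart field of a circular arc at its centre is B = μ₀Iφ/(4πR), with φ = 2.042 rad.
B = (4π×10⁻⁷ × 1.04 × 2.042) / (4π × 0.107) = 1.98×10⁻⁶ T.

B ≈ 1.98 μT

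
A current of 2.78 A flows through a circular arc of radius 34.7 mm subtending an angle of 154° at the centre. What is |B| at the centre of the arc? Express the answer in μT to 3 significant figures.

B ≈ 21.5 μT

The Biot–Savart field of a circular arc at its centre is B = μ₀Iφ/(4πR), with φ = 2.688 rad.
B = (4π×10⁻⁷ × 2.78 × 2.688) / (4π × 0.0347) = 2.15×10⁻⁵ T.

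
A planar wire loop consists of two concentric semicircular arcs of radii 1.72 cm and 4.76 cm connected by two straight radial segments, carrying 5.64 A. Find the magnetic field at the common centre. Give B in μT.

B ≈ 65.8 μT

The radial connectors point toward the centre, so dl × r̂ = 0 and they contribute nothing.
Each semicircle gives μ₀I/(4R): inner arc 1.03×10⁻⁴ T, outer arc 3.72×10⁻⁵ T.
The two arcs carry current in opposite angular senses, so their fields oppose: B = |1.03×10⁻⁴ − 3.72×10⁻⁵| = 6.58×10⁻⁵ T.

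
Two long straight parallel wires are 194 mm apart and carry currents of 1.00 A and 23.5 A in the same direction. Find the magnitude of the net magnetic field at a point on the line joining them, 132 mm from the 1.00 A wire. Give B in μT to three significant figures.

Each long wire gives B = μ₀I/(2πd). Distances are d₁ = 0.132 m and d₂ = 0.062 m.
B₁ = 1.52×10⁻⁶ T, B₂ = 7.58×10⁻⁵ T.
Between parallel currents the two contributions point in opposite directions, so they subtract. B = |B₁ − B₂| = |1.52×10⁻⁶ − 7.58×10⁻⁵| = 7.43×10⁻⁵ T.

B ≈ 74.3 μT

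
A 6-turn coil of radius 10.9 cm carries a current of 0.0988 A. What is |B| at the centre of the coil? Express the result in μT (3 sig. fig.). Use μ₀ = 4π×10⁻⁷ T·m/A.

For an N-turn flat coil, B = Nμ₀I/(2R) with R = 0.109 m.
B = 6 × 5.70×10⁻⁷ T = 3.42×10⁻⁶ T.

B ≈ 3.42 μT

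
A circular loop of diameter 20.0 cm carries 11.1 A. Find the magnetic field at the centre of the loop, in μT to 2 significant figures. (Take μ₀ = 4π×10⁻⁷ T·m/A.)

B ≈ 70 μT

At the centre of a circular loop the Biot–Savart law gives B = μ₀I/(2R) (so R = 0.1 m).
B = (4π×10⁻⁷ × 11.1) / (2 × 0.1) = 6.97×10⁻⁵ T.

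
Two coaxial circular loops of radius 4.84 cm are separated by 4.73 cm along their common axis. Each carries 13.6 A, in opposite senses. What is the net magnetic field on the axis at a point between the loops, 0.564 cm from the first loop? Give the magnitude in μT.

Each loop contributes B = μ₀IR²/[2(R²+z²)^(3/2)] on the axis, with z measured from that loop.
Loop 1 (z = 0.00564 m): B₁ = 1.73×10⁻⁴ T. Loop 2 (z = 0.04166 m): B₂ = 7.69×10⁻⁵ T.
The fields oppose: B = |B₁ − B₂| = 9.62×10⁻⁵ T.

B ≈ 96.2 μT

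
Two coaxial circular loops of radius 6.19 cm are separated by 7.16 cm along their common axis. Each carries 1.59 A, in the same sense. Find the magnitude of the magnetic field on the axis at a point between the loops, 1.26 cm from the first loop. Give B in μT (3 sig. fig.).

Each loop contributes B = μ₀IR²/[2(R²+z²)^(3/2)] on the axis, with z measured from that loop.
Loop 1 (z = 0.0126 m): B₁ = 1.52×10⁻⁵ T. Loop 2 (z = 0.059 m): B₂ = 6.12×10⁻⁶ T.
The fields add: B = B₁ + B₂ = 2.13×10⁻⁵ T.

B ≈ 21.3 μT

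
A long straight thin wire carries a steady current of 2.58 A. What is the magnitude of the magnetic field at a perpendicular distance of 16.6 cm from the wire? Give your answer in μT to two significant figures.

For an infinitely long straight wire, B = μ₀I/(2πd).
B = (4π×10⁻⁷ × 2.58) / (2π × 0.166) = 3.11×10⁻⁶ T.

B ≈ 3.1 μT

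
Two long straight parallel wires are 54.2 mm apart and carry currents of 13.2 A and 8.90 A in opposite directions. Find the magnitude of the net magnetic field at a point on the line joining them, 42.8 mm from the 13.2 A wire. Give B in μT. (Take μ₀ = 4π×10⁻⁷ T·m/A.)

Each long wire gives B = μ₀I/(2πd). Distances are d₁ = 0.0428 m and d₂ = 0.0114 m.
B₁ = 6.17×10⁻⁵ T, B₂ = 1.56×10⁻⁴ T.
Between antiparallel currents both contributions point the same way, so they add. B = B₁ + B₂ = 6.17×10⁻⁵ + 1.56×10⁻⁴ = 2.18×10⁻⁴ T.

B ≈ 218 μT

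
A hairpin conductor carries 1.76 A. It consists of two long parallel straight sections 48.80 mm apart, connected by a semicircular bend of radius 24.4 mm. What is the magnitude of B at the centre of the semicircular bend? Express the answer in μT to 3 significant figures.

B ≈ 37.1 μT

The semicircular arc contributes B_arc = μ₀I·π/(4πR) = μ₀I/(4R) = 2.27×10⁻⁵ T.
Each semi-infinite lead is at perpendicular distance R = 0.0244 m from the centre, with the perpendicular foot at its near end, so it contributes μ₀I/(4πR); both point the same way, together 1.44×10⁻⁵ T.
Arc and leads all point the same direction: B = 2.27×10⁻⁵ + 1.44×10⁻⁵ = 3.71×10⁻⁵ T.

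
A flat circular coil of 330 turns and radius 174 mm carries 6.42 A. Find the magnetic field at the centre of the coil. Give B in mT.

B ≈ 7.65 mT

For an N-turn flat coil, B = Nμ₀I/(2R) with R = 0.174 m.
B = 330 × 2.32×10⁻⁵ T = 7.65×10⁻³ T.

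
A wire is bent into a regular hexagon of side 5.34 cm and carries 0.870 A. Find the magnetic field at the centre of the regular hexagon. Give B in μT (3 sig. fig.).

B ≈ 11.3 μT

Each side is a finite straight segment at perpendicular distance d = a/(2 tan(π/6)) = 0.04625 m from the centre, with end-angles ±π/6.
One side contributes B₁ = (μ₀I/4πd)·2 sin(π/6) = 1.88×10⁻⁶ T.
All 6 sides add in the same direction: B = 6 × 1.88×10⁻⁶ = 1.13×10⁻⁵ T.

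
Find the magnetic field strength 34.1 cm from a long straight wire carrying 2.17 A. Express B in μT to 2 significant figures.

For an infinitely long straight wire, B = μ₀I/(2πd).
B = (4π×10⁻⁷ × 2.17) / (2π × 0.341) = 1.27×10⁻⁶ T.

B ≈ 1.3 μT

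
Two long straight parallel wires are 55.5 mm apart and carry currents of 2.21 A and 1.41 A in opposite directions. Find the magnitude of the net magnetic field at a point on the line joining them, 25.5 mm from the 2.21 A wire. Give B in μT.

Each long wire gives B = μ₀I/(2πd). Distances are d₁ = 0.0255 m and d₂ = 0.03 m.
B₁ = 1.73×10⁻⁵ T, B₂ = 9.40×10⁻⁶ T.
Between antiparallel currents both contributions point the same way, so they add. B = B₁ + B₂ = 1.73×10⁻⁵ + 9.40×10⁻⁶ = 2.67×10⁻⁵ T.

B ≈ 26.7 μT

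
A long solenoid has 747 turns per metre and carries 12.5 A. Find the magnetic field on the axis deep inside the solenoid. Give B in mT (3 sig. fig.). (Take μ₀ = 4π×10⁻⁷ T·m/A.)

B ≈ 11.7 mT

Inside a long solenoid, B = μ₀nI with n = 747 turns/m.
B = 4π×10⁻⁷ × 747 × 12.5 = 1.17×10⁻² T.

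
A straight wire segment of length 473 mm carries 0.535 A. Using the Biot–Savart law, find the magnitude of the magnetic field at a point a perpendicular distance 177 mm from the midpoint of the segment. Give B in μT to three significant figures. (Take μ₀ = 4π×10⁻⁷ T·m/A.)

For a finite straight segment, B = (μ₀I/4πd)(sinθ₁ + sinθ₂), where θ₁, θ₂ are the angles from the perpendicular to each end.
The perpendicular from the point meets the wire at its midpoint, so each end is L/2 = 0.2365 m away along the wire.
sinθ₁ = 0.2365/√(0.2365²+0.177²) = 0.8006; sinθ₂ = 0.2365/√(0.2365²+0.177²) = 0.8006.
B = (4π×10⁻⁷ × 0.535) / (4π × 0.177) × (0.8006 + 0.8006) = 4.84×10⁻⁷ T.

B ≈ 0.484 μT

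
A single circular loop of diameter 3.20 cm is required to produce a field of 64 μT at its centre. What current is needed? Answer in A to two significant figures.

At the centre of a circular loop B = μ₀I/(2R), so I = 2RB/μ₀.
With R = 0.016 m, I = 2 × 0.016 × 6.40×10⁻⁵ / (4π×10⁻⁷) = 1.63 A.

I ≈ 1.6 A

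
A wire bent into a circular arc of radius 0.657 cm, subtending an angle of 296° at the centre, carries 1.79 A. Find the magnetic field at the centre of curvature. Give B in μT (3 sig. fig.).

The Biot–Savart field of a circular arc at its centre is B = μ₀Iφ/(4πR), with φ = 5.166 rad.
B = (4π×10⁻⁷ × 1.79 × 5.166) / (4π × 0.00657) = 1.41×10⁻⁴ T.

B ≈ 141 μT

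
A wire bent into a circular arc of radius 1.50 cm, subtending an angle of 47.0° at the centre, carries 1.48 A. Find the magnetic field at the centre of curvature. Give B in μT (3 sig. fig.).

The Biot–Savart field of a circular arc at its centre is B = μ₀Iφ/(4πR), with φ = 0.8203 rad.
B = (4π×10⁻⁷ × 1.48 × 0.8203) / (4π × 0.015) = 8.09×10⁻⁶ T.

B ≈ 8.09 μT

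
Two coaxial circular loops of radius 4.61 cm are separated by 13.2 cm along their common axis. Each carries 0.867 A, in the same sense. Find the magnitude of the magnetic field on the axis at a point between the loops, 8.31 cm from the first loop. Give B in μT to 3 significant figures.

Each loop contributes B = μ₀IR²/[2(R²+z²)^(3/2)] on the axis, with z measured from that loop.
Loop 1 (z = 0.0831 m): B₁ = 1.35×10⁻⁶ T. Loop 2 (z = 0.0489 m): B₂ = 3.81×10⁻⁶ T.
The fields add: B = B₁ + B₂ = 5.16×10⁻⁶ T.

B ≈ 5.16 μT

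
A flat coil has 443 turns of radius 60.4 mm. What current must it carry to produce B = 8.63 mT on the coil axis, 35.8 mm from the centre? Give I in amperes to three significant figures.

For an N-turn coil, B = Nμ₀IR²/[2(R²+z²)^(3/2)] with R = 0.0604 m, z = 0.0358 m, so I = 2B(R²+z²)^(3/2)/(Nμ₀R²) = 2 × 8.63×10⁻³ × 3.46×10⁻⁴ / (443 × 4π×10⁻⁷ × 0.003648) = 2.94 A.

I ≈ 2.94 A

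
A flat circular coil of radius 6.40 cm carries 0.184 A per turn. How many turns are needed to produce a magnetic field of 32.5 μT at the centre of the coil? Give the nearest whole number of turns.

N = 18

For an N-turn coil, B = Nμ₀I/(2R). A single turn gives B₁ = 1.81×10⁻⁶ T with R = 0.064 m.
N = B/B₁ = 3.25×10⁻⁵ / 1.81×10⁻⁶ = 17.99.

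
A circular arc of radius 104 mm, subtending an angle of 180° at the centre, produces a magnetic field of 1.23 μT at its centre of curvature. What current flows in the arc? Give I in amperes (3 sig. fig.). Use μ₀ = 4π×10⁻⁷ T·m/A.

For a circular arc, B = μ₀Iφ/(4πR) with φ in radians; here φ = 3.142 rad.
So I = 4πRB/(μ₀φ) = 4π × 0.104 × 1.23×10⁻⁶ / (4π×10⁻⁷ × 3.142) = 0.407 A.

I ≈ 0.407 A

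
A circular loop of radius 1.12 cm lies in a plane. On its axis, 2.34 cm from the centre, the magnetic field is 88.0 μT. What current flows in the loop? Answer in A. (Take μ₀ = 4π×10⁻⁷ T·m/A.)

On the axis of a loop, B = μ₀IR²/[2(R²+z²)^(3/2)], so I = 2B(R²+z²)^(3/2)/(μ₀R²).
R² + z² = 0.0001254 + 0.0005476 = 0.000673 m²; raised to 3/2 gives 1.75×10⁻⁵ m³.
I = 2 × 8.80×10⁻⁵ × 1.75×10⁻⁵ / (1.26×10⁻⁶ × 0.0001254) = 19.5 A.

I ≈ 19.5 A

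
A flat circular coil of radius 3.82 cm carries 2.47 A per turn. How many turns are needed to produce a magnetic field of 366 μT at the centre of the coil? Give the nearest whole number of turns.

N = 9

For an N-turn coil, B = Nμ₀I/(2R). A single turn gives B₁ = 4.06×10⁻⁵ T with R = 0.0382 m.
N = B/B₁ = 3.66×10⁻⁴ / 4.06×10⁻⁵ = 9.01.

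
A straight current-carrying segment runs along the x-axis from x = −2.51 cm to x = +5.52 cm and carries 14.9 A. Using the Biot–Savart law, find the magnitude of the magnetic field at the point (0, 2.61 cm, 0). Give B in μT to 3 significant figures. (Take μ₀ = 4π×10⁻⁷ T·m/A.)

For a finite straight segment, B = (μ₀I/4πd)(sinθ₁ + sinθ₂), where θ₁, θ₂ are the angles from the perpendicular to each end.
The perpendicular distance is d = 0.0261 m; the end-offsets along the wire are a = 0.0251 m and b = 0.0552 m.
sinθ₁ = 0.0251/√(0.0251²+0.0261²) = 0.6932; sinθ₂ = 0.0552/√(0.0552²+0.0261²) = 0.9040.
B = (4π×10⁻⁷ × 14.9) / (4π × 0.0261) × (0.6932 + 0.9040) = 9.12×10⁻⁵ T.

B ≈ 91.2 μT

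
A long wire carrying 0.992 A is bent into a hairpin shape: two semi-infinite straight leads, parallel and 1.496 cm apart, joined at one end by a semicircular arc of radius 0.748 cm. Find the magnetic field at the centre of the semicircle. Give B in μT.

The semicircular arc contributes B_arc = μ₀I·π/(4πR) = μ₀I/(4R) = 4.17×10⁻⁵ T.
Each semi-infinite lead is at perpendicular distance R = 0.00748 m from the centre, with the perpendicular foot at its near end, so it contributes μ₀I/(4πR); both point the same way, together 2.65×10⁻⁵ T.
Arc and leads all point the same direction: B = 4.17×10⁻⁵ + 2.65×10⁻⁵ = 6.82×10⁻⁵ T.

B ≈ 68.2 μT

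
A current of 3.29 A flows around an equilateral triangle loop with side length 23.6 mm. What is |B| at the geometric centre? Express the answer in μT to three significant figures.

Each side is a finite straight segment at perpendicular distance d = a/(2 tan(π/3)) = 0.006813 m from the centre, with end-angles ±π/3.
One side contributes B₁ = (μ₀I/4πd)·2 sin(π/3) = 8.36×10⁻⁵ T.
All 3 sides add in the same direction: B = 3 × 8.36×10⁻⁵ = 2.51×10⁻⁴ T.

B ≈ 251 μT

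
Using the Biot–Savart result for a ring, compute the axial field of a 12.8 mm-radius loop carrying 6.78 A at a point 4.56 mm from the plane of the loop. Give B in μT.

On the axis of a circular loop, B = μ₀IR² / [2(R²+z²)^(3/2)].
R² + z² = (0.0128)² + (0.00456)² = 0.0001846 m², and (R²+z²)^(3/2) = 2.51×10⁻⁶ m³.
B = (4π×10⁻⁷ × 6.78 × 0.0001638) / (2 × 2.51×10⁻⁶) = 2.78×10⁻⁴ T.

B ≈ 278 μT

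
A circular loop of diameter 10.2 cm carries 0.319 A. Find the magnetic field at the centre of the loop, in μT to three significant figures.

At the centre of a circular loop the Biot–Savart law gives B = μ₀I/(2R) (so R = 0.051 m).
B = (4π×10⁻⁷ × 0.319) / (2 × 0.051) = 3.93×10⁻⁶ T.

B ≈ 3.93 μT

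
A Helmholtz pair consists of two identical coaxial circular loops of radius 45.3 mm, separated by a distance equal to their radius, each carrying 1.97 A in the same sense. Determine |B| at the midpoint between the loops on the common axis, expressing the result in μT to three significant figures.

Each loop contributes B = μ₀IR²/[2(R²+z²)^(3/2)] on the axis, with z measured from that loop.
Loop 1 (z = 0.02265 m): B₁ = 1.96×10⁻⁵ T. Loop 2 (z = 0.02265 m): B₂ = 1.96×10⁻⁵ T.
The fields add: B = B₁ + B₂ = 3.91×10⁻⁵ T.

B ≈ 39.1 μT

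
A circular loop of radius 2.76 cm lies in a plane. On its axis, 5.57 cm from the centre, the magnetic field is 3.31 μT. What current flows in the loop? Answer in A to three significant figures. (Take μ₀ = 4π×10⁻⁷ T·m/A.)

I ≈ 1.66 A

On the axis of a loop, B = μ₀IR²/[2(R²+z²)^(3/2)], so I = 2B(R²+z²)^(3/2)/(μ₀R²).
R² + z² = 0.0007618 + 0.003102 = 0.003864 m²; raised to 3/2 gives 2.40×10⁻⁴ m³.
I = 2 × 3.31×10⁻⁶ × 2.40×10⁻⁴ / (1.26×10⁻⁶ × 0.0007618) = 1.66 A.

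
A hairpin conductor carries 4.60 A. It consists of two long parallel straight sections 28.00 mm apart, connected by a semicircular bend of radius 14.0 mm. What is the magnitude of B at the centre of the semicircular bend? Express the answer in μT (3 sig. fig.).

B ≈ 169 μT

The semicircular arc contributes B_arc = μ₀I·π/(4πR) = μ₀I/(4R) = 1.03×10⁻⁴ T.
Each semi-infinite lead is at perpendicular distance R = 0.014 m from the centre, with the perpendicular foot at its near end, so it contributes μ₀I/(4πR); both point the same way, together 6.57×10⁻⁵ T.
Arc and leads all point the same direction: B = 1.03×10⁻⁴ + 6.57×10⁻⁵ = 1.69×10⁻⁴ T.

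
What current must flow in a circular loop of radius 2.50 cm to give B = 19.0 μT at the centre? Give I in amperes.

At the centre of a circular loop B = μ₀I/(2R), so I = 2RB/μ₀.
With R = 0.025 m, I = 2 × 0.025 × 1.90×10⁻⁵ / (4π×10⁻⁷) = 0.756 A.

I ≈ 0.756 A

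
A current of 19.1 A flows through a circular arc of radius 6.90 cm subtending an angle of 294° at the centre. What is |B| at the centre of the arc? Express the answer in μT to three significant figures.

B ≈ 142 μT

The Biot–Savart field of a circular arc at its centre is B = μ₀Iφ/(4πR), with φ = 5.131 rad.
B = (4π×10⁻⁷ × 19.1 × 5.131) / (4π × 0.069) = 1.42×10⁻⁴ T.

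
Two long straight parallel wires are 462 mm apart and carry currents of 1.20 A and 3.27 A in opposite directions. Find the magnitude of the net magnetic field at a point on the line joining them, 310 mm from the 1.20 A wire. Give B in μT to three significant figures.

B ≈ 5.08 μT

Each long wire gives B = μ₀I/(2πd). Distances are d₁ = 0.31 m and d₂ = 0.152 m.
B₁ = 7.74×10⁻⁷ T, B₂ = 4.30×10⁻⁶ T.
Between antiparallel currents both contributions point the same way, so they add. B = B₁ + B₂ = 7.74×10⁻⁷ + 4.30×10⁻⁶ = 5.08×10⁻⁶ T.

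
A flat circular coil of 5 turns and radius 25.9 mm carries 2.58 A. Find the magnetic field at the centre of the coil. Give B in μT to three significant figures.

For an N-turn flat coil, B = Nμ₀I/(2R) with R = 0.0259 m.
B = 5 × 6.26×10⁻⁵ T = 3.13×10⁻⁴ T.

B ≈ 313 μT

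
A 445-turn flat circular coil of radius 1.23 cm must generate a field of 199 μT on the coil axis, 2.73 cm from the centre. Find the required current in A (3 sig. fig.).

I ≈ 0.126 A

For an N-turn coil, B = Nμ₀IR²/[2(R²+z²)^(3/2)] with R = 0.0123 m, z = 0.0273 m, so I = 2B(R²+z²)^(3/2)/(Nμ₀R²) = 2 × 1.99×10⁻⁴ × 2.68×10⁻⁵ / (445 × 4π×10⁻⁷ × 0.0001513) = 0.126 A.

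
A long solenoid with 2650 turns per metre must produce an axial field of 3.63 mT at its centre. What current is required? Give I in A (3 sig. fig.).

I ≈ 1.09 A

Inside a long solenoid B = μ₀nI with n = 2650 m⁻¹, so I = B/(μ₀n).
I = 3.63×10⁻³ / (4π×10⁻⁷ × 2650) = 1.09 A.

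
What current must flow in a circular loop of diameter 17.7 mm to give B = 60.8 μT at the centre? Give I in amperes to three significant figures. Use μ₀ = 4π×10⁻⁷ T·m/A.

I ≈ 0.856 A

At the centre of a circular loop B = μ₀I/(2R), so I = 2RB/μ₀.
With R = 0.00885 m, I = 2 × 0.00885 × 6.08×10⁻⁵ / (4π×10⁻⁷) = 0.856 A.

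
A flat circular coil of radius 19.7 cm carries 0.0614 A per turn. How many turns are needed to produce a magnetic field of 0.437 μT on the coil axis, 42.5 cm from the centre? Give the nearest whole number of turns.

For an N-turn coil, B = Nμ₀IR²/[2(R²+z²)^(3/2)]. A single turn gives B₁ = 1.46×10⁻⁸ T with R = 0.197 m, z = 0.425 m.
N = B/B₁ = 4.37×10⁻⁷ / 1.46×10⁻⁸ = 30.00.

N = 30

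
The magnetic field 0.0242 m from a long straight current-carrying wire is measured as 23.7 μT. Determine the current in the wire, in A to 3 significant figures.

For a long straight wire B = μ₀I/(2πd), so I = 2πdB/μ₀.
I = 2π × 0.0242 × 2.37×10⁻⁵ / (4π×10⁻⁷) = 2.87 A.

I ≈ 2.87 A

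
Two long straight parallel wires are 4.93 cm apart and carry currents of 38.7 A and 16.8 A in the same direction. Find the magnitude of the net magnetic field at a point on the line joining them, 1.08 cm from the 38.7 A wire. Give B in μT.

Each long wire gives B = μ₀I/(2πd). Distances are d₁ = 0.0108 m and d₂ = 0.0385 m.
B₁ = 7.17×10⁻⁴ T, B₂ = 8.73×10⁻⁵ T.
Between parallel currents the two contributions point in opposite directions, so they subtract. B = |B₁ − B₂| = |7.17×10⁻⁴ − 8.73×10⁻⁵| = 6.29×10⁻⁴ T.

B ≈ 629 μT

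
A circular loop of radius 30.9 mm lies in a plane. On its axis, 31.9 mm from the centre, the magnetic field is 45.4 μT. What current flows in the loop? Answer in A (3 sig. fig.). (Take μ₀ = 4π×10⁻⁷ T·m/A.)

I ≈ 6.63 A

On the axis of a loop, B = μ₀IR²/[2(R²+z²)^(3/2)], so I = 2B(R²+z²)^(3/2)/(μ₀R²).
R² + z² = 0.0009548 + 0.001018 = 0.001972 m²; raised to 3/2 gives 8.76×10⁻⁵ m³.
I = 2 × 4.54×10⁻⁵ × 8.76×10⁻⁵ / (1.26×10⁻⁶ × 0.0009548) = 6.63 A.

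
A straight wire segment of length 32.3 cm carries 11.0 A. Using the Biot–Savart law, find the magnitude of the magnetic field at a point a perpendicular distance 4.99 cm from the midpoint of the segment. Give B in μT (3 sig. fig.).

B ≈ 42.1 μT

For a finite straight segment, B = (μ₀I/4πd)(sinθ₁ + sinθ₂), where θ₁, θ₂ are the angles from the perpendicular to each end.
The perpendicular from the point meets the wire at its midpoint, so each end is L/2 = 0.1615 m away along the wire.
sinθ₁ = 0.1615/√(0.1615²+0.0499²) = 0.9554; sinθ₂ = 0.1615/√(0.1615²+0.0499²) = 0.9554.
B = (4π×10⁻⁷ × 11.0) / (4π × 0.0499) × (0.9554 + 0.9554) = 4.21×10⁻⁵ T.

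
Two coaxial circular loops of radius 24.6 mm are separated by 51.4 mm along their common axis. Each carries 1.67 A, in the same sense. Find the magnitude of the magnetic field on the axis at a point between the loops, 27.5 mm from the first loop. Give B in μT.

B ≈ 28.4 μT

Each loop contributes B = μ₀IR²/[2(R²+z²)^(3/2)] on the axis, with z measured from that loop.
Loop 1 (z = 0.0275 m): B₁ = 1.26×10⁻⁵ T. Loop 2 (z = 0.0239 m): B₂ = 1.57×10⁻⁵ T.
The fields add: B = B₁ + B₂ = 2.84×10⁻⁵ T.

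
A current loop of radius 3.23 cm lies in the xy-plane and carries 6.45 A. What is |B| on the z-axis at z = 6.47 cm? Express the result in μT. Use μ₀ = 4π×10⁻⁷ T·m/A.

B ≈ 11.2 μT

On the axis of a circular loop, B = μ₀IR² / [2(R²+z²)^(3/2)].
R² + z² = (0.0323)² + (0.0647)² = 0.005229 m², and (R²+z²)^(3/2) = 3.78×10⁻⁴ m³.
B = (4π×10⁻⁷ × 6.45 × 0.001043) / (2 × 3.78×10⁻⁴) = 1.12×10⁻⁵ T.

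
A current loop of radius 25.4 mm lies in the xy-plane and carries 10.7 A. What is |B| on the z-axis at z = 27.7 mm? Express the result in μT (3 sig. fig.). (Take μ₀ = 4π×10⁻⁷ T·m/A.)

B ≈ 81.7 μT

On the axis of a circular loop, B = μ₀IR² / [2(R²+z²)^(3/2)].
R² + z² = (0.0254)² + (0.0277)² = 0.001412 m², and (R²+z²)^(3/2) = 5.31×10⁻⁵ m³.
B = (4π×10⁻⁷ × 10.7 × 0.0006452) / (2 × 5.31×10⁻⁵) = 8.17×10⁻⁵ T.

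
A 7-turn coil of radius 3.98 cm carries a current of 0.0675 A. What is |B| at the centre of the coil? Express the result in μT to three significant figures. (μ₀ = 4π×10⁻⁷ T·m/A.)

For an N-turn flat coil, B = Nμ₀I/(2R) with R = 0.0398 m.
B = 7 × 1.07×10⁻⁶ T = 7.46×10⁻⁶ T.

B ≈ 7.46 μT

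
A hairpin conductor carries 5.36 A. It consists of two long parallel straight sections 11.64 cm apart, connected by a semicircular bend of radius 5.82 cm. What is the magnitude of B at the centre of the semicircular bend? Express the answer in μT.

The semicircular arc contributes B_arc = μ₀I·π/(4πR) = μ₀I/(4R) = 2.89×10⁻⁵ T.
Each semi-infinite lead is at perpendicular distance R = 0.0582 m from the centre, with the perpendicular foot at its near end, so it contributes μ₀I/(4πR); both point the same way, together 1.84×10⁻⁵ T.
Arc and leads all point the same direction: B = 2.89×10⁻⁵ + 1.84×10⁻⁵ = 4.74×10⁻⁵ T.

B ≈ 47.4 μT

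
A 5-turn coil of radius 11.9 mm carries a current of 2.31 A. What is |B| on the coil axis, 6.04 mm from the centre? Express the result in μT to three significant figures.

B ≈ 432 μT

For an N-turn flat coil, B = Nμ₀IR²/[2(R²+z²)^(3/2)] with R = 0.0119 m, z = 0.00604 m.
B = 5 × 8.65×10⁻⁵ T = 4.32×10⁻⁴ T.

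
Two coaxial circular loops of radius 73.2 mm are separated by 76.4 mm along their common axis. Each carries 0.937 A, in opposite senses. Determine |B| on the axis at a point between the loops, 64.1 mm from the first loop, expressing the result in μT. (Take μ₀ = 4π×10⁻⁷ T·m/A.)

B ≈ 4.29 μT

Each loop contributes B = μ₀IR²/[2(R²+z²)^(3/2)] on the axis, with z measured from that loop.
Loop 1 (z = 0.0641 m): B₁ = 3.42×10⁻⁶ T. Loop 2 (z = 0.0123 m): B₂ = 7.71×10⁻⁶ T.
The fields oppose: B = |B₁ − B₂| = 4.29×10⁻⁶ T.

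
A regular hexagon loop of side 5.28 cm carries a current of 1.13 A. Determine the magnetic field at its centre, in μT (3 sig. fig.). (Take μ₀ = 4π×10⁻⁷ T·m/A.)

B ≈ 14.8 μT

Each side is a finite straight segment at perpendicular distance d = a/(2 tan(π/6)) = 0.04573 m from the centre, with end-angles ±π/6.
One side contributes B₁ = (μ₀I/4πd)·2 sin(π/6) = 2.47×10⁻⁶ T.
All 6 sides add in the same direction: B = 6 × 2.47×10⁻⁶ = 1.48×10⁻⁵ T.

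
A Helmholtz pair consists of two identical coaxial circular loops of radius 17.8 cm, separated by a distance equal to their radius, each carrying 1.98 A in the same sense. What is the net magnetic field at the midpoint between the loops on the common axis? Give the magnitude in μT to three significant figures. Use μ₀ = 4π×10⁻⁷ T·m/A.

B ≈ 10.0 μT

Each loop contributes B = μ₀IR²/[2(R²+z²)^(3/2)] on the axis, with z measured from that loop.
Loop 1 (z = 0.089 m): B₁ = 5.00×10⁻⁶ T. Loop 2 (z = 0.089 m): B₂ = 5.00×10⁻⁶ T.
The fields add: B = B₁ + B₂ = 1.00×10⁻⁵ T.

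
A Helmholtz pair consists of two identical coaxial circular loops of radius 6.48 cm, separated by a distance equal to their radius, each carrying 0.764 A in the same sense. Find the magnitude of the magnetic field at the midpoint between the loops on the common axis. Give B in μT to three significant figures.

Each loop contributes B = μ₀IR²/[2(R²+z²)^(3/2)] on the axis, with z measured from that loop.
Loop 1 (z = 0.0324 m): B₁ = 5.30×10⁻⁶ T. Loop 2 (z = 0.0324 m): B₂ = 5.30×10⁻⁶ T.
The fields add: B = B₁ + B₂ = 1.06×10⁻⁵ T.

B ≈ 10.6 μT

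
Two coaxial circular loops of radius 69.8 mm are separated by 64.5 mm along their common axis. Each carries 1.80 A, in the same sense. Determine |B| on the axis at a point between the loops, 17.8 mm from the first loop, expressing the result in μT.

B ≈ 24.0 μT

Each loop contributes B = μ₀IR²/[2(R²+z²)^(3/2)] on the axis, with z measured from that loop.
Loop 1 (z = 0.0178 m): B₁ = 1.47×10⁻⁵ T. Loop 2 (z = 0.0467 m): B₂ = 9.30×10⁻⁶ T.
The fields add: B = B₁ + B₂ = 2.40×10⁻⁵ T.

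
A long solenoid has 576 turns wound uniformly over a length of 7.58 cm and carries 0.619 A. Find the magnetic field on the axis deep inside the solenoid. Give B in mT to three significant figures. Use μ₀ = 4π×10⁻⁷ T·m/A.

B ≈ 5.91 mT

Inside a long solenoid, B = μ₀nI with n = 7599 turns/m.
B = 4π×10⁻⁷ × 7599 × 0.619 = 5.91×10⁻³ T.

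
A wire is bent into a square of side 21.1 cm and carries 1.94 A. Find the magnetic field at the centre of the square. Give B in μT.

B ≈ 10.4 μT

Each side is a finite straight segment at perpendicular distance d = a/(2 tan(π/4)) = 0.1055 m from the centre, with end-angles ±π/4.
One side contributes B₁ = (μ₀I/4πd)·2 sin(π/4) = 2.60×10⁻⁶ T.
All 4 sides add in the same direction: B = 4 × 2.60×10⁻⁶ = 1.04×10⁻⁵ T.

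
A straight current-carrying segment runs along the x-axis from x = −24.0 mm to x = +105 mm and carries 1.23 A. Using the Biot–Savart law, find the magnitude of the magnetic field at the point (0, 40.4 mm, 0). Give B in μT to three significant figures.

For a finite straight segment, B = (μ₀I/4πd)(sinθ₁ + sinθ₂), where θ₁, θ₂ are the angles from the perpendicular to each end.
The perpendicular distance is d = 0.0404 m; the end-offsets along the wire are a = 0.024 m and b = 0.105 m.
sinθ₁ = 0.024/√(0.024²+0.0404²) = 0.5107; sinθ₂ = 0.105/√(0.105²+0.0404²) = 0.9333.
B = (4π×10⁻⁷ × 1.23) / (4π × 0.0404) × (0.5107 + 0.9333) = 4.40×10⁻⁶ T.

B ≈ 4.40 μT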